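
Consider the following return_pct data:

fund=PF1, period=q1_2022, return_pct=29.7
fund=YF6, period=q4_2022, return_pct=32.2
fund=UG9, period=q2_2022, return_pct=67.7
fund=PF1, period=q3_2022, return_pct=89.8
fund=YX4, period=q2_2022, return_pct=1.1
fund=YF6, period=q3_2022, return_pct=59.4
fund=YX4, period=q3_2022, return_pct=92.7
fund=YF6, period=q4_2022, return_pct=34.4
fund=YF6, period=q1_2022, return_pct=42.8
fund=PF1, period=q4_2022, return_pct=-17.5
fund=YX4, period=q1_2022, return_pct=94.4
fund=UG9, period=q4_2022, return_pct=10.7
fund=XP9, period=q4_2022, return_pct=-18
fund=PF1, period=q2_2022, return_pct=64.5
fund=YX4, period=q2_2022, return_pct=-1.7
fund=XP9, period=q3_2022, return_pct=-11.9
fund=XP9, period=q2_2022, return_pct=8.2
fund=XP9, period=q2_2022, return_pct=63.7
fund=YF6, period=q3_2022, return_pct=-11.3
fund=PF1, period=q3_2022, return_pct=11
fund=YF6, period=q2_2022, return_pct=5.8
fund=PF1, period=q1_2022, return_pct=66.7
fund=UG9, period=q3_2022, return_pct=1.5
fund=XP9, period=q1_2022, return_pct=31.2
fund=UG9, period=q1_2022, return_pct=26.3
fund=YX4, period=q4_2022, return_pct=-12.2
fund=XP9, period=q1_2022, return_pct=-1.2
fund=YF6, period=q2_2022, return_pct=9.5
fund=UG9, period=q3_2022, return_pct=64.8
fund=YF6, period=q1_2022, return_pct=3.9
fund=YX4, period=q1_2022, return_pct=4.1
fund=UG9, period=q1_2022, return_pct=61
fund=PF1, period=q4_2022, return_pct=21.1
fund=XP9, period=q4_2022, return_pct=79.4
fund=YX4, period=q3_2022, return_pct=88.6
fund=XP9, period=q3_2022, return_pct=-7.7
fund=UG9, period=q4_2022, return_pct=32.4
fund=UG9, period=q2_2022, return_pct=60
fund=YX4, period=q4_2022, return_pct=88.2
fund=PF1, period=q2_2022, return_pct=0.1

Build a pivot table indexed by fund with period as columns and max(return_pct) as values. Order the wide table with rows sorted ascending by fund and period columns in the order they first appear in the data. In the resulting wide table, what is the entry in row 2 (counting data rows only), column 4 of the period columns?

64.8

With rows sorted ascending by fund, row 2 is fund=UG9. period columns in first-appearance order: q1_2022, q4_2022, q2_2022, q3_2022; column 4 is q3_2022.
Long rows with fund=UG9, period=q3_2022: max(1.5, 64.8) = 64.8.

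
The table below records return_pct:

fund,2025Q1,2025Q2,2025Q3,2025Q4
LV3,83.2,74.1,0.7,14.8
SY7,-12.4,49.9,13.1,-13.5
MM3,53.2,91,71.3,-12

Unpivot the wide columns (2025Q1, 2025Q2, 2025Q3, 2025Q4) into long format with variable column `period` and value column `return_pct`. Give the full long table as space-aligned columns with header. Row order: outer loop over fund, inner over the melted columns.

fund  period  return_pct
LV3   2025Q1  83.2      
LV3   2025Q2  74.1      
LV3   2025Q3  0.7       
LV3   2025Q4  14.8      
SY7   2025Q1  -12.4     
SY7   2025Q2  49.9      
SY7   2025Q3  13.1      
SY7   2025Q4  -13.5     
MM3   2025Q1  53.2      
MM3   2025Q2  91        
MM3   2025Q3  71.3      
MM3   2025Q4  -12       

Each (fund, column) pair becomes one row: 3 × 4 = 12 rows.
For example, (LV3, 2025Q1) → return_pct=83.2.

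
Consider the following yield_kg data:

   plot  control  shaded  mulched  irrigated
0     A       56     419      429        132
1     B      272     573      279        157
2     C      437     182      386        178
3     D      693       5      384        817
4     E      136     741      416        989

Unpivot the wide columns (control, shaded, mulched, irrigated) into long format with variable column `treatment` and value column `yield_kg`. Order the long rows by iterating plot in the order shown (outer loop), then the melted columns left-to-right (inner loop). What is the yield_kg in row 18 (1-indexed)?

20 rows total (5 × 4). Row 18: index ⌊(18-1)/4⌋ = 4 into plot → E; (18-1) mod 4 = 1 into the melted columns → shaded.
So row 18 is (E, shaded, 741); yield_kg = 741.

741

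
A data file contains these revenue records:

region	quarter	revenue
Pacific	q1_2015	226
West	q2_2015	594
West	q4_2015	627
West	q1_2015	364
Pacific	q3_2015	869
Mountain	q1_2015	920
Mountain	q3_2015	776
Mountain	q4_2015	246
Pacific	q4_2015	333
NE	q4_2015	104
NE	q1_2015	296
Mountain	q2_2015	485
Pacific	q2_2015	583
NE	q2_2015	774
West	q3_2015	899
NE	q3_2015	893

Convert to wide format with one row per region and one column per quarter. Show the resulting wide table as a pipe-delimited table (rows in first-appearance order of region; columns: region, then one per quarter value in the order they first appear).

Columns: region plus the 4 distinct quarter values (q1_2015, q2_2015, q4_2015, q3_2015).
For example, row Pacific column q1_2015 takes revenue=226 from the long row (Pacific, q1_2015).

| region | q1_2015 | q2_2015 | q4_2015 | q3_2015 |
| Pacific | 226 | 583 | 333 | 869 |
| West | 364 | 594 | 627 | 899 |
| Mountain | 920 | 485 | 246 | 776 |
| NE | 296 | 774 | 104 | 893 |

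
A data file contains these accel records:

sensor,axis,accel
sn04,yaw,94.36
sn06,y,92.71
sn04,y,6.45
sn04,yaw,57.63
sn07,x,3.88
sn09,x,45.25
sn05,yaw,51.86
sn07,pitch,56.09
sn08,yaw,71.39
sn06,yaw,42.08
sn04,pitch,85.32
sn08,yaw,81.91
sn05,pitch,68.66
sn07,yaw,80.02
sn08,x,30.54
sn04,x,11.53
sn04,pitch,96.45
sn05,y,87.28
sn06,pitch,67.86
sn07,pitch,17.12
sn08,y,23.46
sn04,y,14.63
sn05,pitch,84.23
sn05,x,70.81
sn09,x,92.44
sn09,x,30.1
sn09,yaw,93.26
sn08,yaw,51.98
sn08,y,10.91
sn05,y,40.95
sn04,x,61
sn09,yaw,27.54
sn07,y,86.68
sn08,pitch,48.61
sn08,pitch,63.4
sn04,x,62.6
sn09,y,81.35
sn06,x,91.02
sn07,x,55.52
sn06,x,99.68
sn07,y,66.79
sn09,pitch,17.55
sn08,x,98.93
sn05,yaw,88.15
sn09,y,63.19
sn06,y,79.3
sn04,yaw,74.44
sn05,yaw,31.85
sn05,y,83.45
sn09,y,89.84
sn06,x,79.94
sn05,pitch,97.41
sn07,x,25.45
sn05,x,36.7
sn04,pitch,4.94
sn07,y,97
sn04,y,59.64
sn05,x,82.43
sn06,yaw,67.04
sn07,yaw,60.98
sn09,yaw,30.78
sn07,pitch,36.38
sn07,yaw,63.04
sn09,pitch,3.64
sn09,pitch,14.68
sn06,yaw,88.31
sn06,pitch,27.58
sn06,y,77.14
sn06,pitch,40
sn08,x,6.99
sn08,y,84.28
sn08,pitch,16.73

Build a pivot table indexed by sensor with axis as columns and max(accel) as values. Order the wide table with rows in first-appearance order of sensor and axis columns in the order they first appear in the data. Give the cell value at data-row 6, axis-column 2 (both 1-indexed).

84.28

With rows in first-appearance order of sensor, row 6 is sensor=sn08. axis columns in first-appearance order: yaw, y, x, pitch; column 2 is y.
Long rows with sensor=sn08, axis=y: max(23.46, 10.91, 84.28) = 84.28.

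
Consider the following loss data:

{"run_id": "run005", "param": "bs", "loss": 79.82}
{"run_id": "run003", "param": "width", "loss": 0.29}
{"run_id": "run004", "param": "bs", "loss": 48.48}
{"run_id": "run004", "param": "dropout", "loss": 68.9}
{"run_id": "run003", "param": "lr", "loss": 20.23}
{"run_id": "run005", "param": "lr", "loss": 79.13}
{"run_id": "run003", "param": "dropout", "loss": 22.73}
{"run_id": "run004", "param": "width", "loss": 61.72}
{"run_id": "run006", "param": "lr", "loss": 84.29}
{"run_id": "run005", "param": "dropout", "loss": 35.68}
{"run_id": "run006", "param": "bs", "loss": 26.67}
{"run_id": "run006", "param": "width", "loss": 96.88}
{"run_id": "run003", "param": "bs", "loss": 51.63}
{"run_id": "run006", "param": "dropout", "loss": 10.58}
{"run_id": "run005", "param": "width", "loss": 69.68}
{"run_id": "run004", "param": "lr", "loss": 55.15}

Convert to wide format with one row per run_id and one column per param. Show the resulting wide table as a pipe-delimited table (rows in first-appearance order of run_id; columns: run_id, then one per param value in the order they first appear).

Columns: run_id plus the 4 distinct param values (bs, width, dropout, lr).
For example, row run005 column bs takes loss=79.82 from the long row (run005, bs).

| run_id | bs | width | dropout | lr |
| run005 | 79.82 | 69.68 | 35.68 | 79.13 |
| run003 | 51.63 | 0.29 | 22.73 | 20.23 |
| run004 | 48.48 | 61.72 | 68.9 | 55.15 |
| run006 | 26.67 | 96.88 | 10.58 | 84.29 |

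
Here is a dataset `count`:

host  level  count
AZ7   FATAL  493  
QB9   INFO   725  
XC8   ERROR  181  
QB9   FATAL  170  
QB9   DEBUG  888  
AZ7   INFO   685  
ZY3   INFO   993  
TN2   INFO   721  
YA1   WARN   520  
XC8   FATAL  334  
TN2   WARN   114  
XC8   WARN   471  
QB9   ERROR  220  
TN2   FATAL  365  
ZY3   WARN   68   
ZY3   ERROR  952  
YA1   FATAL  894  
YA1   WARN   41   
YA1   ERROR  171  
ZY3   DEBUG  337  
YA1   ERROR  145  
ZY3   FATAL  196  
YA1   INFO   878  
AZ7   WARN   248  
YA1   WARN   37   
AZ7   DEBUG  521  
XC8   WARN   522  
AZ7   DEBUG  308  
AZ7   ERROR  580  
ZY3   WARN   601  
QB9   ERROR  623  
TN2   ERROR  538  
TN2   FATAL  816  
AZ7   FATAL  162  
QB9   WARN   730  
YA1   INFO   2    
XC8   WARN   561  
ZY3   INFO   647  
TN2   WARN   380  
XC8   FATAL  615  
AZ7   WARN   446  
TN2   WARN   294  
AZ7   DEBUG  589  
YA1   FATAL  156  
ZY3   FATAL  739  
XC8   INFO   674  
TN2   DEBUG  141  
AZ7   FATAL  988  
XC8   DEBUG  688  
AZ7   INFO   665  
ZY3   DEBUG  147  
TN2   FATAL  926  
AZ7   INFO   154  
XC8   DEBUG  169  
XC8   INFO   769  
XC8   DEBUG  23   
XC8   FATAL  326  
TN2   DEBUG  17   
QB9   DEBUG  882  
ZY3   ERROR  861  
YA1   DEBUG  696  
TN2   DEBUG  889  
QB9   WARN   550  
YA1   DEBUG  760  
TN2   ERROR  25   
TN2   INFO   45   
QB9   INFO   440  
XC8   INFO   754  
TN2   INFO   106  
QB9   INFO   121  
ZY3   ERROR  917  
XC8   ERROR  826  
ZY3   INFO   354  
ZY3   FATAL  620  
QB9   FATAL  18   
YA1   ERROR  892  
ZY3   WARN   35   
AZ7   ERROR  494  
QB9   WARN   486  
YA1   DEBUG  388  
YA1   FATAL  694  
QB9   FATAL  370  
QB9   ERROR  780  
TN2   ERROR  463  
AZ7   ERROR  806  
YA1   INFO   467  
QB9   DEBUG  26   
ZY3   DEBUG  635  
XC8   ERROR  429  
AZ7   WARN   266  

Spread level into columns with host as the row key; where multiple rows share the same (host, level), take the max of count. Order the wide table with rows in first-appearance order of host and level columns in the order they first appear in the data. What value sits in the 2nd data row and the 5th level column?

With rows in first-appearance order of host, row 2 is host=QB9. level columns in first-appearance order: FATAL, INFO, ERROR, DEBUG, WARN; column 5 is WARN.
Long rows with host=QB9, level=WARN: max(730, 550, 486) = 730.

730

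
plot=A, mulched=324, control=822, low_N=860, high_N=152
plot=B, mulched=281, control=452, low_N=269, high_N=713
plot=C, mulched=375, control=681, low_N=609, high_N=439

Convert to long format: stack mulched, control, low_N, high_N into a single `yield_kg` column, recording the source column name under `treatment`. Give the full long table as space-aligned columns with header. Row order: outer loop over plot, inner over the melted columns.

plot  treatment  yield_kg
A     mulched    324     
A     control    822     
A     low_N      860     
A     high_N     152     
B     mulched    281     
B     control    452     
B     low_N      269     
B     high_N     713     
C     mulched    375     
C     control    681     
C     low_N      609     
C     high_N     439     

Each (plot, column) pair becomes one row: 3 × 4 = 12 rows.
For example, (A, mulched) → yield_kg=324.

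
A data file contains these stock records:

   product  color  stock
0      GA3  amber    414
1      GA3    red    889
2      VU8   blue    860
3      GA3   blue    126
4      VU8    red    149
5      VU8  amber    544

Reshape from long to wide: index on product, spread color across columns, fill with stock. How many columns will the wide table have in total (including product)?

1 column for product plus 3 distinct color values → 4 columns.

4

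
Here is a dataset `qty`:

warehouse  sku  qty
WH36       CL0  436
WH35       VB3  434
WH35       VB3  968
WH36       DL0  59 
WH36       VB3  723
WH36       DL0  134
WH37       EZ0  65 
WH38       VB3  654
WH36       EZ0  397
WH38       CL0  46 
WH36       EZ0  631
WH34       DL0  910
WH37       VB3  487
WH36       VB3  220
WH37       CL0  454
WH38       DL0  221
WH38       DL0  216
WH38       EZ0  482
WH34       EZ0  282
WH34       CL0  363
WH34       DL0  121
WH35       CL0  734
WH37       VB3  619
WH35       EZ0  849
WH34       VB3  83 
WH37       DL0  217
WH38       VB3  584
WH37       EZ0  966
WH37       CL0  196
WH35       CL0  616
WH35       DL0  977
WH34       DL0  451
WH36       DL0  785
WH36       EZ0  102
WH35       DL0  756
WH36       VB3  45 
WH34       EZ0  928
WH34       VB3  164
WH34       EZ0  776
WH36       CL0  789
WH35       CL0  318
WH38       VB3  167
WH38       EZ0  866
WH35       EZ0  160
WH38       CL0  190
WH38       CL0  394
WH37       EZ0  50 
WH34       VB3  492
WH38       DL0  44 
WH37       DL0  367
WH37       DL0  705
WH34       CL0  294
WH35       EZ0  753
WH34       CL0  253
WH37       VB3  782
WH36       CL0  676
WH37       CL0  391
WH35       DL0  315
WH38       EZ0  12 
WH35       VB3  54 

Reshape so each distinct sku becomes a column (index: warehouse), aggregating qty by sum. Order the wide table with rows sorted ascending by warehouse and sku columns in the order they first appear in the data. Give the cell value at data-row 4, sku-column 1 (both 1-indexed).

1041

With rows sorted ascending by warehouse, row 4 is warehouse=WH37. sku columns in first-appearance order: CL0, VB3, DL0, EZ0; column 1 is CL0.
Long rows with warehouse=WH37, sku=CL0: 454 + 196 + 391 = 1041.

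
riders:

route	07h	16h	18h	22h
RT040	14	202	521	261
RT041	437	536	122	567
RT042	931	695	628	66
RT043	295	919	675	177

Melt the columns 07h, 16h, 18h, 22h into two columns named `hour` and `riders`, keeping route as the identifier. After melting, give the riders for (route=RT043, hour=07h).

295

Unpivoting turns each (route, wide-column) pair into one long row.
The wide cell at row RT043, column 07h holds 295, so the long row (RT043, 07h) has riders=295.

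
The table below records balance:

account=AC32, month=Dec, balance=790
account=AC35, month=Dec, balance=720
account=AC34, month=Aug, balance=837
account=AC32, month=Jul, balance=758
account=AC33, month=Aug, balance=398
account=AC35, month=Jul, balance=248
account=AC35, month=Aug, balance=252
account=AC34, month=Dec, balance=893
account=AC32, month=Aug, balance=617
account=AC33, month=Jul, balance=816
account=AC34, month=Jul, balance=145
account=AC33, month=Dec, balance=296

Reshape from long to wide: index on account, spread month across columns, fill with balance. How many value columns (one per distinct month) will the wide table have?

3 distinct month values: Aug, Dec, Jul.

3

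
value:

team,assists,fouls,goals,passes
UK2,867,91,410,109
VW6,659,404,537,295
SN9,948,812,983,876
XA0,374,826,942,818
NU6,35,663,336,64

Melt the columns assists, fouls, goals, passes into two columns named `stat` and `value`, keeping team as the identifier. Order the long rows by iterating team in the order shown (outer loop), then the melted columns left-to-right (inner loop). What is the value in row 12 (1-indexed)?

20 rows total (5 × 4). Row 12: index ⌊(12-1)/4⌋ = 2 into team → SN9; (12-1) mod 4 = 3 into the melted columns → passes.
So row 12 is (SN9, passes, 876); value = 876.

876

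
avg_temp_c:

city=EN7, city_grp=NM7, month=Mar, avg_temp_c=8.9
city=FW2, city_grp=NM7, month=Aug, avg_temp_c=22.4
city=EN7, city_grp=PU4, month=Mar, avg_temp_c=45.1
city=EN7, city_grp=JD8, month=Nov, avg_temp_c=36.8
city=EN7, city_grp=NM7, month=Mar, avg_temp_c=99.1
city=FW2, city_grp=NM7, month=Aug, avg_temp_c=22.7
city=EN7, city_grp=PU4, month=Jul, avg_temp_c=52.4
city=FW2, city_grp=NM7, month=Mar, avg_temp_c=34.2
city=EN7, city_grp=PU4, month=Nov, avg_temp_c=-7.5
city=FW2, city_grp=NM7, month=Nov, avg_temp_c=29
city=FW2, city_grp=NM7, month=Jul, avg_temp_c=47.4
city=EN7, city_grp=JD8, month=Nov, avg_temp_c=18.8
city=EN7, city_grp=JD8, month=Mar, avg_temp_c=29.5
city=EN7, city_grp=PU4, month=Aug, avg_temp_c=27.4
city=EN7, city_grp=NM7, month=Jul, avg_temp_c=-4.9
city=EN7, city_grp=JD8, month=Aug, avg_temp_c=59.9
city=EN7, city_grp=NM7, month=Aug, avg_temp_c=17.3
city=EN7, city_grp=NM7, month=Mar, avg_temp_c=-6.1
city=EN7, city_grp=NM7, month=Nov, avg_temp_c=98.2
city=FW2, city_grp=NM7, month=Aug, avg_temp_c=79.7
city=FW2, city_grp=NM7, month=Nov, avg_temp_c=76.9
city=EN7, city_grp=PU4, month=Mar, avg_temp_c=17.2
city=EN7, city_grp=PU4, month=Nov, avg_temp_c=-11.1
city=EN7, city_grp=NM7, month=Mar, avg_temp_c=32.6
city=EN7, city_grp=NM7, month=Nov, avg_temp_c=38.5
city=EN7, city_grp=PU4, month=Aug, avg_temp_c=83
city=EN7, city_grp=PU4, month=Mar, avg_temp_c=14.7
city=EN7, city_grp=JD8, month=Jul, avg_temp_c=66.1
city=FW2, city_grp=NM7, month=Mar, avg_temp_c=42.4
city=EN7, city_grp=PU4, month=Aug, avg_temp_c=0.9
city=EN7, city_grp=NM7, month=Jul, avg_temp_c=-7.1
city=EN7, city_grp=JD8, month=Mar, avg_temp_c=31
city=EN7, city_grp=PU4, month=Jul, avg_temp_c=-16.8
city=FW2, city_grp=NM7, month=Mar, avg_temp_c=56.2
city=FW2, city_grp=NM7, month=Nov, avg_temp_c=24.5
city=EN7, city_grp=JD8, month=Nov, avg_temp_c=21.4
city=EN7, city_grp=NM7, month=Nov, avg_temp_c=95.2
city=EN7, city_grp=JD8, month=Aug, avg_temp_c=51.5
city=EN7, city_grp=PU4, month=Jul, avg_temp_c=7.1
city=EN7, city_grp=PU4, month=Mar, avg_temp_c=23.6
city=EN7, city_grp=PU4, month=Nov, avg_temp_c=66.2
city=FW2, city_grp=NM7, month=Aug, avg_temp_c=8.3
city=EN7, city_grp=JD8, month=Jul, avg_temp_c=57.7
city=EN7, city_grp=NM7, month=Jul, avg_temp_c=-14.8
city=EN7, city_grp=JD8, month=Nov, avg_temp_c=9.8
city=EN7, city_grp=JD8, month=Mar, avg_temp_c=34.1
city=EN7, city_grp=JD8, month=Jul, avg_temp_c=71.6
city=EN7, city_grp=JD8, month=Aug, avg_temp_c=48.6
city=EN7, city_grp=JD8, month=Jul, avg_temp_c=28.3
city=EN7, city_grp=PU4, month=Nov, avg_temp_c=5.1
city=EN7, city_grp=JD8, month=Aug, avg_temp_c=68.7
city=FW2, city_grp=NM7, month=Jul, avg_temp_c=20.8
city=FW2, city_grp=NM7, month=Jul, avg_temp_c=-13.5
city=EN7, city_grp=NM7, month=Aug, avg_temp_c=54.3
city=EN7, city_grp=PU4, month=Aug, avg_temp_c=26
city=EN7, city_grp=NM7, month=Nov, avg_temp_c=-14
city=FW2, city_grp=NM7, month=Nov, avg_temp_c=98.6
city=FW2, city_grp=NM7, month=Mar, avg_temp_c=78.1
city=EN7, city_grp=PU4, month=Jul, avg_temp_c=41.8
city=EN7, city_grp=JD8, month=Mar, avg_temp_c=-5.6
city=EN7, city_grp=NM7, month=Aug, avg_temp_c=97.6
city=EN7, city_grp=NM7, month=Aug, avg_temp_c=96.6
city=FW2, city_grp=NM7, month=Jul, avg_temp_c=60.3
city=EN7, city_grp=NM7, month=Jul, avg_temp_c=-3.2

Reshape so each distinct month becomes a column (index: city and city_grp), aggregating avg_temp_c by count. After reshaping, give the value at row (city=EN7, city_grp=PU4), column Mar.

4

Rows with city=EN7, city_grp=PU4 and month=Mar: avg_temp_c values are 45.1, 17.2, 14.7, 23.6.
4 rows match — count = 4.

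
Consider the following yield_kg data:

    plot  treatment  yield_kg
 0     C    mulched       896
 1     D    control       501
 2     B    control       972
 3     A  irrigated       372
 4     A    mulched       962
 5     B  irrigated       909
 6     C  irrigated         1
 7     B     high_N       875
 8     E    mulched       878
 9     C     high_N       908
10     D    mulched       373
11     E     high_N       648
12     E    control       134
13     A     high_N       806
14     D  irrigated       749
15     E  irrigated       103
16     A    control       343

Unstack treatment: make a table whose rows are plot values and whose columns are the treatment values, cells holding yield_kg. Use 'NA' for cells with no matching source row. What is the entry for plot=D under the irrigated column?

749

The long row with plot=D, treatment=irrigated has yield_kg=749.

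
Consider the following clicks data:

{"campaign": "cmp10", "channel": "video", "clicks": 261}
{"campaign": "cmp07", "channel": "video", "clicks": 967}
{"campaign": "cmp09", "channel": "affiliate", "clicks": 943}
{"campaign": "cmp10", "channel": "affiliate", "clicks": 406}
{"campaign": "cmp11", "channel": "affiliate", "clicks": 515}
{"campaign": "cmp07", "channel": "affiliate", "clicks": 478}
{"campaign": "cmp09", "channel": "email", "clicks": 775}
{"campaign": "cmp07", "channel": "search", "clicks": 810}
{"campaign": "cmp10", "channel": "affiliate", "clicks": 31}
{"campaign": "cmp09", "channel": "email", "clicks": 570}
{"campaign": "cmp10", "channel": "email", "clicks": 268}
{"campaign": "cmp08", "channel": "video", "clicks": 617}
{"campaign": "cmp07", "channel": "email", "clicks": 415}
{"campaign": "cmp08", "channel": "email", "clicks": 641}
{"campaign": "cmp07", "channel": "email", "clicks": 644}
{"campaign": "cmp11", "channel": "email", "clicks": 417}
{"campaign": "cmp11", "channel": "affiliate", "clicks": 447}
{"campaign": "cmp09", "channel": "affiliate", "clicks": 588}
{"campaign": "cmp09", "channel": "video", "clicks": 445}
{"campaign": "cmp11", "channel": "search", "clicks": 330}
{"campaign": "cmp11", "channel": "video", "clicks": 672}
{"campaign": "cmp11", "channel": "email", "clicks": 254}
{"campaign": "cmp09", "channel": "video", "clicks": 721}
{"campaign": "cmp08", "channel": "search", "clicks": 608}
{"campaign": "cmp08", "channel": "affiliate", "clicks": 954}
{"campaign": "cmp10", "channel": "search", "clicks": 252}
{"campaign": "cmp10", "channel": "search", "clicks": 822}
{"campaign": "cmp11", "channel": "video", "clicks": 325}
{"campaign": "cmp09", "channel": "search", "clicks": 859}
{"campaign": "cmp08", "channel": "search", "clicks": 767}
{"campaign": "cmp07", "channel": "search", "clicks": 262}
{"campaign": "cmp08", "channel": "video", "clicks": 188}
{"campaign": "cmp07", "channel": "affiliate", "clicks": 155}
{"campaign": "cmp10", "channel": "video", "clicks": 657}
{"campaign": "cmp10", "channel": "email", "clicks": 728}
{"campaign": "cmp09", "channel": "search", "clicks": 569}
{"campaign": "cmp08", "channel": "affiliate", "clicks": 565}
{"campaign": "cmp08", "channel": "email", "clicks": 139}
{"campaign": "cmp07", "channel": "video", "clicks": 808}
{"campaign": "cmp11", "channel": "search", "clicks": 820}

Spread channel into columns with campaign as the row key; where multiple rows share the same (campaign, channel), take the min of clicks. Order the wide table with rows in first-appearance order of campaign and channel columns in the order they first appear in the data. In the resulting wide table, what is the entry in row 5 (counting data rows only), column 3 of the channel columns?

139

With rows in first-appearance order of campaign, row 5 is campaign=cmp08. channel columns in first-appearance order: video, affiliate, email, search; column 3 is email.
Long rows with campaign=cmp08, channel=email: min(641, 139) = 139.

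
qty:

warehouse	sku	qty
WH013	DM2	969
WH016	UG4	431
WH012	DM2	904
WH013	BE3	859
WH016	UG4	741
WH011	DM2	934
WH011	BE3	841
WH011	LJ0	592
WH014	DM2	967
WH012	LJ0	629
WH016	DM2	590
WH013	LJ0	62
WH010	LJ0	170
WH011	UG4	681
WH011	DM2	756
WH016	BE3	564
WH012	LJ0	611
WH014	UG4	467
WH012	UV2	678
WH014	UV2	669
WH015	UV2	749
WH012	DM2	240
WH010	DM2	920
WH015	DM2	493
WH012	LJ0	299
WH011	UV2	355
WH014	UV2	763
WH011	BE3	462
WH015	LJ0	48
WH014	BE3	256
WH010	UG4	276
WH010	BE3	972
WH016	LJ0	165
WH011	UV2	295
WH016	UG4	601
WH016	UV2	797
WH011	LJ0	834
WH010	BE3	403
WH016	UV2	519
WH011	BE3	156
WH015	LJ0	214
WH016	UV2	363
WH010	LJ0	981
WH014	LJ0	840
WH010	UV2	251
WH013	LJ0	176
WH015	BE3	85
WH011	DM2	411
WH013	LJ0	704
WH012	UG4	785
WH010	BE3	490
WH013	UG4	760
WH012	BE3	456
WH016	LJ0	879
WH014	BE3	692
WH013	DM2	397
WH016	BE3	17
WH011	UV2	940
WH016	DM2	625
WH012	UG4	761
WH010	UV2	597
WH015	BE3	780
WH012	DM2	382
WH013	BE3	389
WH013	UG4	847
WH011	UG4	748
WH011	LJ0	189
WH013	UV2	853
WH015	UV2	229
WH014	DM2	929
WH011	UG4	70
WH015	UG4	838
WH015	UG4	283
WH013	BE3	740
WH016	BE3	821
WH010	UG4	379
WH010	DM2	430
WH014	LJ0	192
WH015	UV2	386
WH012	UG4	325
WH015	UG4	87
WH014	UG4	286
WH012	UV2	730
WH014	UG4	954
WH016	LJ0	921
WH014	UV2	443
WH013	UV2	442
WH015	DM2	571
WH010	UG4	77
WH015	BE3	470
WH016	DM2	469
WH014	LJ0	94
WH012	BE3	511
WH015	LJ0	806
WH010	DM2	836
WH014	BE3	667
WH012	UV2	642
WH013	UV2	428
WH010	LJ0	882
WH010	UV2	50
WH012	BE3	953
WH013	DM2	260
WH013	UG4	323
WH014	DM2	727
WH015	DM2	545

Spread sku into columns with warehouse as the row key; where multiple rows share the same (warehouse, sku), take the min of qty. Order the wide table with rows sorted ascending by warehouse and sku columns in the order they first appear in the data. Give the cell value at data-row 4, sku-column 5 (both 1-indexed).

With rows sorted ascending by warehouse, row 4 is warehouse=WH013. sku columns in first-appearance order: DM2, UG4, BE3, LJ0, UV2; column 5 is UV2.
Long rows with warehouse=WH013, sku=UV2: min(853, 442, 428) = 428.

428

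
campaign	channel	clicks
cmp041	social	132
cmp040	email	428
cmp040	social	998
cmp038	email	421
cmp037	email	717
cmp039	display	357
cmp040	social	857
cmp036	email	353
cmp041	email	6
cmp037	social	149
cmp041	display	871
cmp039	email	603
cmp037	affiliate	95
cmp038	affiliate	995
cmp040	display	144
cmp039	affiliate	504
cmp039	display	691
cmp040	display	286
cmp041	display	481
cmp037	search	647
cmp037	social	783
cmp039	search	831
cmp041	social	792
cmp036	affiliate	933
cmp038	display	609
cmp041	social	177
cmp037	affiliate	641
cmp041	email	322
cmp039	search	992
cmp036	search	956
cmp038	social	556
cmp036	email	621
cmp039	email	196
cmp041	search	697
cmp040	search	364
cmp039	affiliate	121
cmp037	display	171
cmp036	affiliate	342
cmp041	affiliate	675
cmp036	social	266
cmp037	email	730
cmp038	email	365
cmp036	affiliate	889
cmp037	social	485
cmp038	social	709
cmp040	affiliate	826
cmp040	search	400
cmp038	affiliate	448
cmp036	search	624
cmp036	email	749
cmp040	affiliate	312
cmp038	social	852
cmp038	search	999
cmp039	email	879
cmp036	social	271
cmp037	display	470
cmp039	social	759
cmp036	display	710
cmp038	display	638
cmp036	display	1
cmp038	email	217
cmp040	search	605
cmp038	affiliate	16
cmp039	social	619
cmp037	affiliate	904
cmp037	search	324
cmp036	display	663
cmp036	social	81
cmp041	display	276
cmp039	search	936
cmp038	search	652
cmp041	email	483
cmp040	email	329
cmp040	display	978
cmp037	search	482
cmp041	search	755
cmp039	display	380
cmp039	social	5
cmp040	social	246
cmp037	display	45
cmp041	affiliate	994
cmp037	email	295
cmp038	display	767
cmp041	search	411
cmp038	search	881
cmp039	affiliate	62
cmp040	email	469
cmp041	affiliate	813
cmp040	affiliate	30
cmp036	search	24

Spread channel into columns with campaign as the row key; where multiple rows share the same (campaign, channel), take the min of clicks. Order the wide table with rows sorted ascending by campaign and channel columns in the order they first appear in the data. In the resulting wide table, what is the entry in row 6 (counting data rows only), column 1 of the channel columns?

132

With rows sorted ascending by campaign, row 6 is campaign=cmp041. channel columns in first-appearance order: social, email, display, affiliate, search; column 1 is social.
Long rows with campaign=cmp041, channel=social: min(132, 792, 177) = 132.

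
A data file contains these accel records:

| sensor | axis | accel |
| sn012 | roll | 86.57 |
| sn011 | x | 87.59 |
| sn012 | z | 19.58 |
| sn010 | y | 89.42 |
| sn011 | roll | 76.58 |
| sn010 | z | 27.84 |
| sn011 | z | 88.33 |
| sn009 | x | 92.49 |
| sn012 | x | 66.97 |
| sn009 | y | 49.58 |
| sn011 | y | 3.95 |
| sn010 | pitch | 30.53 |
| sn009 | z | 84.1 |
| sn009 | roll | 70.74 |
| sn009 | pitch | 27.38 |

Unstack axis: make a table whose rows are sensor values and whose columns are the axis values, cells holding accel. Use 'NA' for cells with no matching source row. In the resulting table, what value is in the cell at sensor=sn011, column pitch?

No long-format row has sensor=sn011 and axis=pitch, so the cell is NA.

NA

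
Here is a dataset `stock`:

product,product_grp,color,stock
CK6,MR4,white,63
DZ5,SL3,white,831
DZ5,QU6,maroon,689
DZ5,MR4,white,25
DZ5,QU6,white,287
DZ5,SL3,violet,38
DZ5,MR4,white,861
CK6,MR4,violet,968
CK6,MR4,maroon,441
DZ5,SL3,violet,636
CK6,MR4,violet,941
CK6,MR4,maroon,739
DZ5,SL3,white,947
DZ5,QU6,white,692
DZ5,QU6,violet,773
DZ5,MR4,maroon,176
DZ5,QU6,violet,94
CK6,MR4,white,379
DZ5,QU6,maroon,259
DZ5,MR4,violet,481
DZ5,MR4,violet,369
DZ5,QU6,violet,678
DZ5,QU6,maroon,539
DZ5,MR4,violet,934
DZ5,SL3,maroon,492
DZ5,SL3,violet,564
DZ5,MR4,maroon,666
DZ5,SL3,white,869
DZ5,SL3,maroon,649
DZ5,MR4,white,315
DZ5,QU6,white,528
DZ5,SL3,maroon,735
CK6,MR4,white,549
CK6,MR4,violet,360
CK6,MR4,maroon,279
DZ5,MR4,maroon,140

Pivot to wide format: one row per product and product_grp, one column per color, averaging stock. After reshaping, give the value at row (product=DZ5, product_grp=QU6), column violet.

Rows with product=DZ5, product_grp=QU6 and color=violet: stock values are 773, 94, 678.
(773 + 94 + 678) / 3 = 515.

515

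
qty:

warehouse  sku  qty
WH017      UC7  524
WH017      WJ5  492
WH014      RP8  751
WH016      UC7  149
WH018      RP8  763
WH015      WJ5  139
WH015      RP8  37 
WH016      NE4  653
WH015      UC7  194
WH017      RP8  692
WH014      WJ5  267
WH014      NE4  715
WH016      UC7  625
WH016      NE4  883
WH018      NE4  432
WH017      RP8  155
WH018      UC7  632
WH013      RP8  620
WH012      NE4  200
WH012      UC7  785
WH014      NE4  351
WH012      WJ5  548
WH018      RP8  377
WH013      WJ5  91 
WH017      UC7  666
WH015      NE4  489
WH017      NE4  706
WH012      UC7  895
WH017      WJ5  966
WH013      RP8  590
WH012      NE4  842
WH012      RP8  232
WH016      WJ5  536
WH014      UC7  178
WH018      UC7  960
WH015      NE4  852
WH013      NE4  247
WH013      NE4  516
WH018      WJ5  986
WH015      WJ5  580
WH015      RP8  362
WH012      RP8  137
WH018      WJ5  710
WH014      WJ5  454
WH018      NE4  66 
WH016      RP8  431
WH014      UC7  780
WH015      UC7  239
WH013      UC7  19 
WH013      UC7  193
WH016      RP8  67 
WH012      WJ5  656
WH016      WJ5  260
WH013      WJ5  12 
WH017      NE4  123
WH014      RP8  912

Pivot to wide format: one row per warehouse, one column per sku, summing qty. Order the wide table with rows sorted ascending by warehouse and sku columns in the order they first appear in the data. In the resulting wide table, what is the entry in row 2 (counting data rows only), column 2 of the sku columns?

With rows sorted ascending by warehouse, row 2 is warehouse=WH013. sku columns in first-appearance order: UC7, WJ5, RP8, NE4; column 2 is WJ5.
Long rows with warehouse=WH013, sku=WJ5: 91 + 12 = 103.

103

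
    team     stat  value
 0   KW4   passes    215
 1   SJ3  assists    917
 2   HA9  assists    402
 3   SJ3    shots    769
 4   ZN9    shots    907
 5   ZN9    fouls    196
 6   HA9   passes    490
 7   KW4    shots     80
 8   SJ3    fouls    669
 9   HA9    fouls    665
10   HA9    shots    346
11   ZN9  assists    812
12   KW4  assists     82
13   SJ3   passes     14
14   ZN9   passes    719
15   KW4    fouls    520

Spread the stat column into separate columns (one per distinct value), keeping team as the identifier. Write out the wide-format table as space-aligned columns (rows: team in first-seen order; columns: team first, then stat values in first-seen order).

Columns: team plus the 4 distinct stat values (passes, assists, shots, fouls).
For example, row KW4 column passes takes value=215 from the long row (KW4, passes).

team  passes  assists  shots  fouls
KW4   215     82       80     520  
SJ3   14      917      769    669  
HA9   490     402      346    665  
ZN9   719     812      907    196  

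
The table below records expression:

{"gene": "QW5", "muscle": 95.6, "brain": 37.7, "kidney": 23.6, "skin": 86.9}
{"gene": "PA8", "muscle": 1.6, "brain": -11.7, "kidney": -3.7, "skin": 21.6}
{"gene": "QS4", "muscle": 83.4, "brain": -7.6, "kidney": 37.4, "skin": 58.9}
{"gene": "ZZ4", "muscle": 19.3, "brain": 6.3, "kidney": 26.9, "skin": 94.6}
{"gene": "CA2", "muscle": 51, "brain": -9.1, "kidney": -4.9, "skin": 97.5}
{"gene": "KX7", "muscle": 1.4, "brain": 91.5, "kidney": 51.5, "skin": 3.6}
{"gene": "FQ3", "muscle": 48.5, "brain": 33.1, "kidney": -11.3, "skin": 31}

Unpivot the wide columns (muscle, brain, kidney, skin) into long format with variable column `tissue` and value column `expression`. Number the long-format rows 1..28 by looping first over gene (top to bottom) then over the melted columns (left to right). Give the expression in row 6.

28 rows total (7 × 4). Row 6: index ⌊(6-1)/4⌋ = 1 into gene → PA8; (6-1) mod 4 = 1 into the melted columns → brain.
So row 6 is (PA8, brain, -11.7); expression = -11.7.

-11.7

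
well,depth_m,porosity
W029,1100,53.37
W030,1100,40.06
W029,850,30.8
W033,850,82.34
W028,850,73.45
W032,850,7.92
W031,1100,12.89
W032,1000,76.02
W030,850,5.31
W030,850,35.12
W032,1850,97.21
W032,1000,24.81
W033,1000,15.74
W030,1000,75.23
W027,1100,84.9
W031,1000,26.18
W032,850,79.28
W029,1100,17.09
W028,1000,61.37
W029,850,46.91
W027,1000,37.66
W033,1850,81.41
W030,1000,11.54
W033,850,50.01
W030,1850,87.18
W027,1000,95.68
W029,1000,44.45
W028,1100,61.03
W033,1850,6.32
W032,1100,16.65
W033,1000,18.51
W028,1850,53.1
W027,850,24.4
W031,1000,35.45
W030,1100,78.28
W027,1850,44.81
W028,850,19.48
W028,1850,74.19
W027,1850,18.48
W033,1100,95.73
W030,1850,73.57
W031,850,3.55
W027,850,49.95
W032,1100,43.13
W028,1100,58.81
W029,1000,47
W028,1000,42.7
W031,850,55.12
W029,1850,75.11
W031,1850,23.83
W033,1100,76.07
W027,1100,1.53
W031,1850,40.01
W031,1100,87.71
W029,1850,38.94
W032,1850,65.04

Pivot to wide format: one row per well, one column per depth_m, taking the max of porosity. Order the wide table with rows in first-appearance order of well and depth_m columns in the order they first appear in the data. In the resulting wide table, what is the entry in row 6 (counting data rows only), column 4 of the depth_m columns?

With rows in first-appearance order of well, row 6 is well=W031. depth_m columns in first-appearance order: 1100, 850, 1000, 1850; column 4 is 1850.
Long rows with well=W031, depth_m=1850: max(23.83, 40.01) = 40.01.

40.01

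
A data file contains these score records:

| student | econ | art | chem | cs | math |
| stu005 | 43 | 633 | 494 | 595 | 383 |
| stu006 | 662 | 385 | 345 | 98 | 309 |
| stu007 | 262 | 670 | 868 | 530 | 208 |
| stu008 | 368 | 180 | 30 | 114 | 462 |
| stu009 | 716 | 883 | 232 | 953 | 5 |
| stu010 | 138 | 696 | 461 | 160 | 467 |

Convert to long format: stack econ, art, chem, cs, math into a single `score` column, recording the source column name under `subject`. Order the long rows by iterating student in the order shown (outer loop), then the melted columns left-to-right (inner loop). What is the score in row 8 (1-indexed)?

30 rows total (6 × 5). Row 8: index ⌊(8-1)/5⌋ = 1 into student → stu006; (8-1) mod 5 = 2 into the melted columns → chem.
So row 8 is (stu006, chem, 345); score = 345.

345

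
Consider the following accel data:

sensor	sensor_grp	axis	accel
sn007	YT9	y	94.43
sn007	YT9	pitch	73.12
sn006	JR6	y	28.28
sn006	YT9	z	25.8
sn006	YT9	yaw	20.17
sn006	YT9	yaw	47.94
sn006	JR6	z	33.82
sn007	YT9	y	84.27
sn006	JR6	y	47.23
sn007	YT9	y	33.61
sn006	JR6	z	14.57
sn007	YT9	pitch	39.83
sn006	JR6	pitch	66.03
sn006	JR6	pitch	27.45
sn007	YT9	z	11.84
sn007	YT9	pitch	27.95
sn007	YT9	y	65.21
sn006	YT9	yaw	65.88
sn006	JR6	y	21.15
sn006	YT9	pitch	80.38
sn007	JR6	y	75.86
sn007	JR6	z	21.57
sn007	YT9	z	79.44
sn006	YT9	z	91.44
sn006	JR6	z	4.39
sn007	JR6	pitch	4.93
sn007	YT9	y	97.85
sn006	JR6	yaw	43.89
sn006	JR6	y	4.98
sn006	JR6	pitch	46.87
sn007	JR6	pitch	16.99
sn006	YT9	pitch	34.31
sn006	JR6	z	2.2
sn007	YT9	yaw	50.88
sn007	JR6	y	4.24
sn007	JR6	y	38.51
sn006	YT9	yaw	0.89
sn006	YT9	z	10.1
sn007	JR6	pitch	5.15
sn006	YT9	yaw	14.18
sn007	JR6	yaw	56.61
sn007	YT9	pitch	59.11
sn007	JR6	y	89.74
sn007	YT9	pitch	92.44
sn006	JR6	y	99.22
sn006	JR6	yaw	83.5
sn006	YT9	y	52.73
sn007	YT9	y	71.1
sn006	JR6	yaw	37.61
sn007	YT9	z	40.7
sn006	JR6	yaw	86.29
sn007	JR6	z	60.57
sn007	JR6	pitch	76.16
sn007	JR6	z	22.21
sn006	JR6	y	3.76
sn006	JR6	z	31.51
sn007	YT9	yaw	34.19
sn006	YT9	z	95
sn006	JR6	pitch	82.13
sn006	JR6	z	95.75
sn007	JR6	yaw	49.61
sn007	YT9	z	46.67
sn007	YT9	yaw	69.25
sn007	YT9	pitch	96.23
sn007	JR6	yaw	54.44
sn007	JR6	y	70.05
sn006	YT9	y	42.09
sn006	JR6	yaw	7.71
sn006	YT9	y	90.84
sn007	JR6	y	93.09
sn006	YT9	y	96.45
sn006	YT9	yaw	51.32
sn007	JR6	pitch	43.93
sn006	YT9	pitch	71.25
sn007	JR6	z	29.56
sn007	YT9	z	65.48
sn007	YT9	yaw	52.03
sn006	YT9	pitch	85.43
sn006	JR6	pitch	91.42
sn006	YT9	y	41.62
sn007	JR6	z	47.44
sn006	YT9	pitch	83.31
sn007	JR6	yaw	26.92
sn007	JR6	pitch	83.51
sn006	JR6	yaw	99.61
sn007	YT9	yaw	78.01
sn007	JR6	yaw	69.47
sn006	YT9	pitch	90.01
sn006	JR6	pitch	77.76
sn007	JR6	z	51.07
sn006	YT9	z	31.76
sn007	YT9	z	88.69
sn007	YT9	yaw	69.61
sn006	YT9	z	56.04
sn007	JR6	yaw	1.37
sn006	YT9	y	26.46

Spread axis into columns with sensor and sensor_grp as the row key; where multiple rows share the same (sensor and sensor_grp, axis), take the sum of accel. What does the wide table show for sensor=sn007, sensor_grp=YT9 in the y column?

446.47

Rows with sensor=sn007, sensor_grp=YT9 and axis=y: accel values are 94.43, 84.27, 33.61, 65.21, 97.85, 71.1.
94.43 + 84.27 + 33.61 + 65.21 + 97.85 + 71.1 = 446.47.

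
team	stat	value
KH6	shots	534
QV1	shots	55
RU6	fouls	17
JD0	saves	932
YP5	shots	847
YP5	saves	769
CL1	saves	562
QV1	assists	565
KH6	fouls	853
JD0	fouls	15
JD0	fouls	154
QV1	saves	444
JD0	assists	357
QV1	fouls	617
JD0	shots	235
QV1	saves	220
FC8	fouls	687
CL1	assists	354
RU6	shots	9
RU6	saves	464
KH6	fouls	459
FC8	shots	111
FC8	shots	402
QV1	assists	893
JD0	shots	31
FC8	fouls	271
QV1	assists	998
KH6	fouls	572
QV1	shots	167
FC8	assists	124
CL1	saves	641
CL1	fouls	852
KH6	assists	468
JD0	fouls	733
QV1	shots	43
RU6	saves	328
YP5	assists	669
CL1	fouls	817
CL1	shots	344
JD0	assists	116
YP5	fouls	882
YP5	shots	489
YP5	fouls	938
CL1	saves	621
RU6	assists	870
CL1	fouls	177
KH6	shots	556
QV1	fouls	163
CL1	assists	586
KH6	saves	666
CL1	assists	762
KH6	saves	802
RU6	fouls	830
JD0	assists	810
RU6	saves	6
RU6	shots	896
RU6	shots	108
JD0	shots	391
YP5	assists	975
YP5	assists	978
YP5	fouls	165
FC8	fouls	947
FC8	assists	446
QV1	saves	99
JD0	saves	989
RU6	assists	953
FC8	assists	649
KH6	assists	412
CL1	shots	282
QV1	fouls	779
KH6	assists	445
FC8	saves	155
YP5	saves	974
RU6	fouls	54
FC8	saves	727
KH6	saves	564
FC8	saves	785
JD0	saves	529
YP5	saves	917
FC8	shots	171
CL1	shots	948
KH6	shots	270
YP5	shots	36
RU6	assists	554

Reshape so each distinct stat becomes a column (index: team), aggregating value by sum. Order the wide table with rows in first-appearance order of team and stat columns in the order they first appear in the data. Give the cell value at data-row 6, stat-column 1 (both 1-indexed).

With rows in first-appearance order of team, row 6 is team=CL1. stat columns in first-appearance order: shots, fouls, saves, assists; column 1 is shots.
Long rows with team=CL1, stat=shots: 344 + 282 + 948 = 1574.

1574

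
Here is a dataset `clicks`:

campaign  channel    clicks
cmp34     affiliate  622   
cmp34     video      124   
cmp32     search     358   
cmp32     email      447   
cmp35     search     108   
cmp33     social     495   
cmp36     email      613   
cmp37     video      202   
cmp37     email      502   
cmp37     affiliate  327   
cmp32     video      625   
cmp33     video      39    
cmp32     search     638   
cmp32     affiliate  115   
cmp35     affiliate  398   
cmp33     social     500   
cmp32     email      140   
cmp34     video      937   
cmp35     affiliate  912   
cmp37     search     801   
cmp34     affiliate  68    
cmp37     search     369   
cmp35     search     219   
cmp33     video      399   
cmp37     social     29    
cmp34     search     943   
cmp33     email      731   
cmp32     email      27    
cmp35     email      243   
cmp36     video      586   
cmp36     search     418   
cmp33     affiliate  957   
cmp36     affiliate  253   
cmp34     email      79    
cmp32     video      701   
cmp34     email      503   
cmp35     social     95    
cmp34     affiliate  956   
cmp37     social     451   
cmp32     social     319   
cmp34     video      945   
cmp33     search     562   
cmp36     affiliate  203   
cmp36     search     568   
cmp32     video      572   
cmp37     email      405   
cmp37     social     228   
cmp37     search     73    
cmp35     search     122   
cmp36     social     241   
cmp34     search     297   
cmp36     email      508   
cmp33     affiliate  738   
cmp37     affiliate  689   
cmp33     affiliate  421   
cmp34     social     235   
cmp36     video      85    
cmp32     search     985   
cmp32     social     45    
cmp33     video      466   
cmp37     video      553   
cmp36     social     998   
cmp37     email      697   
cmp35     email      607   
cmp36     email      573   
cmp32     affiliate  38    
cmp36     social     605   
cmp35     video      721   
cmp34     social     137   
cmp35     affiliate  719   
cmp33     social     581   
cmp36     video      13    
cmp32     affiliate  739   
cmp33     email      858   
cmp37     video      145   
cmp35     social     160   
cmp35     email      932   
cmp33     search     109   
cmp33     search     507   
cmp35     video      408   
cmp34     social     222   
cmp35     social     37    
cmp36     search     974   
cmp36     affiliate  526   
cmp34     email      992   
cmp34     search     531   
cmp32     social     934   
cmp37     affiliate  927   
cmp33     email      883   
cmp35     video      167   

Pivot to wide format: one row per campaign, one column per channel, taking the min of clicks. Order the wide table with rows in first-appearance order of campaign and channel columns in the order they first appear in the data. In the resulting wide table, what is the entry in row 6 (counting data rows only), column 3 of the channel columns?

73

With rows in first-appearance order of campaign, row 6 is campaign=cmp37. channel columns in first-appearance order: affiliate, video, search, email, social; column 3 is search.
Long rows with campaign=cmp37, channel=search: min(801, 369, 73) = 73.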